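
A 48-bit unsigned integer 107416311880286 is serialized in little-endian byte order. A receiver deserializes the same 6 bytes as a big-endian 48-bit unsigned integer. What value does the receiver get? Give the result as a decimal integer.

107416311880286 in 48-bit hexadecimal is 0x61B1CF1CDA5E.
Stored little-endian, the bytes at ascending addresses are 5E DA 1C CF B1 61.
Read back as big-endian, the last byte is least significant, giving 0x5EDA1CCFB161.
0x5EDA1CCFB161 = 104290879254881.

104290879254881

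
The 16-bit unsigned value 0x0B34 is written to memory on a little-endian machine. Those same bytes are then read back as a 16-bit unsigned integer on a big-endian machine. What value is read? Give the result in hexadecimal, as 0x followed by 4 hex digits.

0x340B

Stored little-endian, the bytes at ascending addresses are 34 0B.
Read back as big-endian, the last byte is least significant, giving 0x340B.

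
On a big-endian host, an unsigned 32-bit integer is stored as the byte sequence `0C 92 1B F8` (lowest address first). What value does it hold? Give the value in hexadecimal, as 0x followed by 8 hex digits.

Big-endian stores the most-significant byte at the lowest address.
The bytes are already most-significant first: 0x0C921BF8.

0x0C921BF8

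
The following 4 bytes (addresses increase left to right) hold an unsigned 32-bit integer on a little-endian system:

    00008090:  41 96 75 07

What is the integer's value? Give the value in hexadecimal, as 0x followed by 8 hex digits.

Little-endian: lowest address holds the least-significant byte.
Reassemble most-significant byte first: 07 75 96 41 → 0x07759641.

0x07759641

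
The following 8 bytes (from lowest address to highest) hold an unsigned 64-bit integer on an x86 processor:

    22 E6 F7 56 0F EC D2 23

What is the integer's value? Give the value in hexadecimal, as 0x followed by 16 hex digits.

0x23D2EC0F56F7E622

In little-endian order the low byte comes first in memory.
Reassemble most-significant byte first: 23 D2 EC 0F 56 F7 E6 22 → 0x23D2EC0F56F7E622.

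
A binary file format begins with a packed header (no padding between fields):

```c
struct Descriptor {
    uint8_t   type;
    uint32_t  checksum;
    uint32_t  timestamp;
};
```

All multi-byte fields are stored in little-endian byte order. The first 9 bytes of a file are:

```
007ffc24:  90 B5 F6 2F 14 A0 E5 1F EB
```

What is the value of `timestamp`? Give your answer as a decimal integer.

3944736160

`timestamp` follows `type` (1 B), `checksum` (4 B), so it starts at offset 1 + 4 = 5 and occupies 4 bytes.
Bytes at offsets 5..8: A0 E5 1F EB.
Little-endian: lowest address holds the least-significant byte.
Reassemble most-significant byte first: EB 1F E5 A0 → 0xEB1FE5A0.
0xEB1FE5A0 = 3944736160.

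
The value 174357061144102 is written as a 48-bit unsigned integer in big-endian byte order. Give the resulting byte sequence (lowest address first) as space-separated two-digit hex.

9E 93 AA B1 8E 26

174357061144102 in hexadecimal, padded to 48 bits, is 0x9E93AAB18E26.
Split into bytes (most-significant first): 9E 93 AA B1 8E 26.
Big-endian stores the most-significant byte at the lowest address.
So the memory order matches the most-significant-first order: 9E 93 AA B1 8E 26.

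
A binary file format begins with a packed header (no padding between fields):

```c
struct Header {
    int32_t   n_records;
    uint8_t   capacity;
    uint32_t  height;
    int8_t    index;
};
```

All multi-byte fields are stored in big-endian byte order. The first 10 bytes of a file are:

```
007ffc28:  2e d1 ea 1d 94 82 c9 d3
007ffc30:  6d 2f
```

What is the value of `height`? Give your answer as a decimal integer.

2194264941

`height` follows `n_records` (4 B), `capacity` (1 B), so it starts at offset 4 + 1 = 5 and occupies 4 bytes.
Bytes at offsets 5..8: 82 C9 D3 6D.
Big-endian stores the most-significant byte at the lowest address.
The bytes are already most-significant first: 0x82C9D36D.
0x82C9D36D = 2194264941.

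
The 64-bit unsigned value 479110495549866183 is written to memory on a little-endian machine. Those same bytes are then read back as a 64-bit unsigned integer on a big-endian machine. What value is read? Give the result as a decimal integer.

14357591127167903238

479110495549866183 in 64-bit hexadecimal is 0x06A624750F6940C7.
Stored little-endian, the bytes at ascending addresses are C7 40 69 0F 75 24 A6 06.
Read back as big-endian, the last byte is least significant, giving 0xC740690F7524A606.
0xC740690F7524A606 = 14357591127167903238.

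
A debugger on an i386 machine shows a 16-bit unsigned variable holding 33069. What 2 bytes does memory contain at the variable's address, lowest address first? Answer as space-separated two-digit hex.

33069 in hexadecimal, padded to 16 bits, is 0x812D.
Split into bytes (most-significant first): 81 2D.
Little-endian stores the least-significant byte at the lowest address.
So at ascending addresses the bytes are 2D 81.

2D 81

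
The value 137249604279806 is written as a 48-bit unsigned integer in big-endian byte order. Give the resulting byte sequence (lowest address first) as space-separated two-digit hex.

7C D3 E9 E8 9D FE

137249604279806 in hexadecimal, padded to 48 bits, is 0x7CD3E9E89DFE.
Split into bytes (most-significant first): 7C D3 E9 E8 9D FE.
In big-endian order the high byte comes first in memory.
So the memory order matches the most-significant-first order: 7C D3 E9 E8 9D FE.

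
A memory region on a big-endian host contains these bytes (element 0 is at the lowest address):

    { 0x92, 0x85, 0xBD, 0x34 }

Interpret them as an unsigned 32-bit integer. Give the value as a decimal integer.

2458238260

Big-endian: lowest address holds the most-significant byte.
The bytes are already most-significant first: 0x9285BD34.
0x9285BD34 = 2458238260.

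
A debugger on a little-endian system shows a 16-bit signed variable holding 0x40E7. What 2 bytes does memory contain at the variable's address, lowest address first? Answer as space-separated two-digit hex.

E7 40

Split into bytes (most-significant first): 40 E7.
Little-endian stores the least-significant byte at the lowest address.
So at ascending addresses the bytes are E7 40.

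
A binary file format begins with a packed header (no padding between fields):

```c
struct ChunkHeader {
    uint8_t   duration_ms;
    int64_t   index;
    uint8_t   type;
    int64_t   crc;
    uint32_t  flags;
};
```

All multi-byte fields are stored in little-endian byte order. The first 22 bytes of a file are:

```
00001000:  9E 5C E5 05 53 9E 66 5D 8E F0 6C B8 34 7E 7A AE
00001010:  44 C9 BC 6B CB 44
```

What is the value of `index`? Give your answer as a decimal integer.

`index` follows `duration_ms` (1 byte), so it starts at byte offset 1 and occupies 8 bytes.
Bytes at offsets 1..8: 5C E5 05 53 9E 66 5D 8E.
Little-endian: lowest address holds the least-significant byte.
Reassemble most-significant byte first: 8E 5D 66 9E 53 05 E5 5C → 0x8E5D669E5305E55C.
Top bit is set, so as a signed 64-bit value this is 0x8E5D669E5305E55C − 2^64 = -8188275717305932452.

-8188275717305932452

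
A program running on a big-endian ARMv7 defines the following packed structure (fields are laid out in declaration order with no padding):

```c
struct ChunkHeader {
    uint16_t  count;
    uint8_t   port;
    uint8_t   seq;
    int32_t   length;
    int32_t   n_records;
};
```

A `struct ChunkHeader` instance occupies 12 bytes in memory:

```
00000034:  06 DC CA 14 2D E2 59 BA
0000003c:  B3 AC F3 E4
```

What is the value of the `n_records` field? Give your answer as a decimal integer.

-1280511004

`n_records` follows `count` (2 B), `port` (1 B), `seq` (1 B), `length` (4 B), so it starts at offset 2 + 1 + 1 + 4 = 8 and occupies 4 bytes.
Bytes at offsets 8..11: B3 AC F3 E4.
In big-endian order the high byte comes first in memory.
The bytes are already most-significant first: 0xB3ACF3E4.
Top bit is set, so as a signed 32-bit value this is 0xB3ACF3E4 − 2^32 = -1280511004.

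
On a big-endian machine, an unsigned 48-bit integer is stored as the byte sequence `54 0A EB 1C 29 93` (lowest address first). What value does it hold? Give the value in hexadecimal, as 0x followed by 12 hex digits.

Big-endian stores the most-significant byte at the lowest address.
The bytes are already most-significant first: 0x540AEB1C2993.

0x540AEB1C2993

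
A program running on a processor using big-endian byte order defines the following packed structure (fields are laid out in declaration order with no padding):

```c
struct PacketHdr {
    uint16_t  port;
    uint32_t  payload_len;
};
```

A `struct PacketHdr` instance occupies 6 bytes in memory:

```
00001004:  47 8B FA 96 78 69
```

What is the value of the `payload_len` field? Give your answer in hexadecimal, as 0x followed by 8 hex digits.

`payload_len` follows `port` (2 bytes), so it starts at byte offset 2 and occupies 4 bytes.
Bytes at offsets 2..5: FA 96 78 69.
Big-endian: lowest address holds the most-significant byte.
The bytes are already most-significant first: 0xFA967869.

0xFA967869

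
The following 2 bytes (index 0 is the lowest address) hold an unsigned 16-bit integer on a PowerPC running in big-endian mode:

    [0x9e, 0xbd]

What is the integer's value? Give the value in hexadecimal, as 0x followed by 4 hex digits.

0x9EBD

Big-endian: lowest address holds the most-significant byte.
The bytes are already most-significant first: 0x9EBD.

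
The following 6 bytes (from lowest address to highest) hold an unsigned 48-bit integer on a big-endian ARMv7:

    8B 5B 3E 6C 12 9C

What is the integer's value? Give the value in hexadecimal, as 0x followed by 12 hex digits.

Big-endian: lowest address holds the most-significant byte.
The bytes are already most-significant first: 0x8B5B3E6C129C.

0x8B5B3E6C129C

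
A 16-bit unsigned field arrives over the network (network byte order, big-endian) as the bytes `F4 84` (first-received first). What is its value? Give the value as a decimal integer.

62596

Big-endian stores the most-significant byte at the lowest address.
The bytes are already most-significant first: 0xF484.
0xF484 = 62596.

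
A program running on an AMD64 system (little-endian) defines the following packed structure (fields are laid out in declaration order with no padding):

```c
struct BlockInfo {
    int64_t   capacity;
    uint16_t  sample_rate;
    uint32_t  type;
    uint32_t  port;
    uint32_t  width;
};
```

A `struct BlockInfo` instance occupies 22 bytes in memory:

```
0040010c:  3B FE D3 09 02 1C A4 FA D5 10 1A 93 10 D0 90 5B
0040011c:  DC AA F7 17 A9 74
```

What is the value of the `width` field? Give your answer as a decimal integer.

`width` follows `capacity` (8 B), `sample_rate` (2 B), `type` (4 B), `port` (4 B), so it starts at offset 8 + 2 + 4 + 4 = 18 and occupies 4 bytes.
Bytes at offsets 18..21: F7 17 A9 74.
In little-endian order the low byte comes first in memory.
Reassemble most-significant byte first: 74 A9 17 F7 → 0x74A917F7.
0x74A917F7 = 1957238775.

1957238775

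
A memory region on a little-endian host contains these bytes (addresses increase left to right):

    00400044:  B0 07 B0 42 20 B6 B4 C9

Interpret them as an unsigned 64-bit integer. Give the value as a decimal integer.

14534442147105474480

Little-endian: lowest address holds the least-significant byte.
Reassemble most-significant byte first: C9 B4 B6 20 42 B0 07 B0 → 0xC9B4B62042B007B0.
0xC9B4B62042B007B0 = 14534442147105474480.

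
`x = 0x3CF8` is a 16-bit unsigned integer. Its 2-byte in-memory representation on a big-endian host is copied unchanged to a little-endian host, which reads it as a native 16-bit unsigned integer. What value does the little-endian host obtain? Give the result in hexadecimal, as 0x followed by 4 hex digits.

0xF83C

Stored big-endian, the bytes at ascending addresses are 3C F8.
Read back as little-endian, the first byte is least significant, giving 0xF83C.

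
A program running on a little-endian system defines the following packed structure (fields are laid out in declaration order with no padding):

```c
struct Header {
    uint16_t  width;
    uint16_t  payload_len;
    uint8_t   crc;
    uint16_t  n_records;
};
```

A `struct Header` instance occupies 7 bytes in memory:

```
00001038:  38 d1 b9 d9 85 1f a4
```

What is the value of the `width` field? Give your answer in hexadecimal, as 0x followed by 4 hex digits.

0xD138

`width` is the first field, at byte offset 0, occupying 2 bytes.
Bytes at offsets 0..1: 38 D1.
Little-endian stores the least-significant byte at the lowest address.
Reassemble most-significant byte first: D1 38 → 0xD138.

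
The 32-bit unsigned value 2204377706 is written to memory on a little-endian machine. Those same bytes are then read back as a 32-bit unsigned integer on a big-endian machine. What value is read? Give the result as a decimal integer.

1780638851

2204377706 in 32-bit hexadecimal is 0x8364226A.
Stored little-endian, the bytes at ascending addresses are 6A 22 64 83.
Read back as big-endian, the last byte is least significant, giving 0x6A226483.
0x6A226483 = 1780638851.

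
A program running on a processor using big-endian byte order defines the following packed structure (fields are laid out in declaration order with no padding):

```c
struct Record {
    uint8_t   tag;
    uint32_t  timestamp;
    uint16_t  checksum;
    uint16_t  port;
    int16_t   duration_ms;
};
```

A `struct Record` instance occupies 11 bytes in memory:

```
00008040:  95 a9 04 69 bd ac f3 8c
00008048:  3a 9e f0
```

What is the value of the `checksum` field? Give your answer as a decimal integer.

44275

`checksum` follows `tag` (1 B), `timestamp` (4 B), so it starts at offset 1 + 4 = 5 and occupies 2 bytes.
Bytes at offsets 5..6: AC F3.
Big-endian stores the most-significant byte at the lowest address.
The bytes are already most-significant first: 0xACF3.
0xACF3 = 44275.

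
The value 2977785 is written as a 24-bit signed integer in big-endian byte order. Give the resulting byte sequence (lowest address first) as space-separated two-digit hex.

2977785 in hexadecimal, padded to 24 bits, is 0x2D6FF9.
Split into bytes (most-significant first): 2D 6F F9.
In big-endian order the high byte comes first in memory.
So the memory order matches the most-significant-first order: 2D 6F F9.

2D 6F F9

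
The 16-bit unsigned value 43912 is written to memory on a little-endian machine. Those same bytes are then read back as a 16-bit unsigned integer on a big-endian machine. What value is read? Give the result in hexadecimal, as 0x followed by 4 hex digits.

43912 in 16-bit hexadecimal is 0xAB88.
Stored little-endian, the bytes at ascending addresses are 88 AB.
Read back as big-endian, the last byte is least significant, giving 0x88AB.

0x88AB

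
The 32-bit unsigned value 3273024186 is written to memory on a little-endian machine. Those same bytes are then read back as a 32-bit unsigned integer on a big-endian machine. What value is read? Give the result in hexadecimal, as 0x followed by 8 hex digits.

0xBA6216C3

3273024186 in 32-bit hexadecimal is 0xC31662BA.
Stored little-endian, the bytes at ascending addresses are BA 62 16 C3.
Read back as big-endian, the last byte is least significant, giving 0xBA6216C3.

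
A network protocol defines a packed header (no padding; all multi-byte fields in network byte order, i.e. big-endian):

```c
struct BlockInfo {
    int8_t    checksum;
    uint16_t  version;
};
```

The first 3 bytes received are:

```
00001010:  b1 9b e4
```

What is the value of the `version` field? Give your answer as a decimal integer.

39908

`version` follows `checksum` (1 byte), so it starts at byte offset 1 and occupies 2 bytes.
Bytes at offsets 1..2: 9B E4.
Big-endian: lowest address holds the most-significant byte.
The bytes are already most-significant first: 0x9BE4.
0x9BE4 = 39908.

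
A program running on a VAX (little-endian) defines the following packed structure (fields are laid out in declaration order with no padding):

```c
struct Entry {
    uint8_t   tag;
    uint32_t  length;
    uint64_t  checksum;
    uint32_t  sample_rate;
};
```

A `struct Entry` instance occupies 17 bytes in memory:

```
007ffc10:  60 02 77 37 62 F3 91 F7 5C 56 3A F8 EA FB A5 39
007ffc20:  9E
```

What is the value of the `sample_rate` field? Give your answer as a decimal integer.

2654578171

`sample_rate` follows `tag` (1 B), `length` (4 B), `checksum` (8 B), so it starts at offset 1 + 4 + 8 = 13 and occupies 4 bytes.
Bytes at offsets 13..16: FB A5 39 9E.
Little-endian stores the least-significant byte at the lowest address.
Reassemble most-significant byte first: 9E 39 A5 FB → 0x9E39A5FB.
0x9E39A5FB = 2654578171.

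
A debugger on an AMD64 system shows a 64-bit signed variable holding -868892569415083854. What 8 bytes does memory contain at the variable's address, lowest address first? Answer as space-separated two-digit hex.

Two's complement of -868892569415083854 in 64 bits: 868892569415083854 = 0x0C0EED3033F6674E; invert → 0xF3F112CFCC0998B1; add 1 → 0xF3F112CFCC0998B2.
Split into bytes (most-significant first): F3 F1 12 CF CC 09 98 B2.
Little-endian stores the least-significant byte at the lowest address.
So at ascending addresses the bytes are B2 98 09 CC CF 12 F1 F3.

B2 98 09 CC CF 12 F1 F3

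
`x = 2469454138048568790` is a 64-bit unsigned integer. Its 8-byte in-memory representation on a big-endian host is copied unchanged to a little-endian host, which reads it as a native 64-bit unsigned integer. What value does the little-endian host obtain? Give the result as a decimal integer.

15482672310149924130

2469454138048568790 in 64-bit hexadecimal is 0x224543746F80DDD6.
Stored big-endian, the bytes at ascending addresses are 22 45 43 74 6F 80 DD D6.
Read back as little-endian, the first byte is least significant, giving 0xD6DD806F74434522.
0xD6DD806F74434522 = 15482672310149924130.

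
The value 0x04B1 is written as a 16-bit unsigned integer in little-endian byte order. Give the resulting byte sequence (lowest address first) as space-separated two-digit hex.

Split into bytes (most-significant first): 04 B1.
Little-endian: lowest address holds the least-significant byte.
So at ascending addresses the bytes are B1 04.

B1 04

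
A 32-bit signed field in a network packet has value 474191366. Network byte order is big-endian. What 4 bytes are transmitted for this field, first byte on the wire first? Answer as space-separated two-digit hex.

474191366 in hexadecimal, padded to 32 bits, is 0x1C439606.
Split into bytes (most-significant first): 1C 43 96 06.
Big-endian: lowest address holds the most-significant byte.
So the memory order matches the most-significant-first order: 1C 43 96 06.

1C 43 96 06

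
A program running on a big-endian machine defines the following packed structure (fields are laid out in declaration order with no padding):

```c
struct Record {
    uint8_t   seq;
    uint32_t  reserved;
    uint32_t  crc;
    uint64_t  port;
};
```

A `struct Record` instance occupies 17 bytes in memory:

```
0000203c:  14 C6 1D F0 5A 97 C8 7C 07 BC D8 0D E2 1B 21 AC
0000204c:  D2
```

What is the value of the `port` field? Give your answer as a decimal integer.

13607641538868915410

`port` follows `seq` (1 B), `reserved` (4 B), `crc` (4 B), so it starts at offset 1 + 4 + 4 = 9 and occupies 8 bytes.
Bytes at offsets 9..16: BC D8 0D E2 1B 21 AC D2.
Big-endian: lowest address holds the most-significant byte.
The bytes are already most-significant first: 0xBCD80DE21B21ACD2.
0xBCD80DE21B21ACD2 = 13607641538868915410.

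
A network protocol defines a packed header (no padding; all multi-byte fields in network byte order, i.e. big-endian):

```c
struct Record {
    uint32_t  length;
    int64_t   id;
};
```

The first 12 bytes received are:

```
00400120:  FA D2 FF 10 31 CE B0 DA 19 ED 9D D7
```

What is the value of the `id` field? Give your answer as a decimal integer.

3589000403845225943

`id` follows `length` (4 bytes), so it starts at byte offset 4 and occupies 8 bytes.
Bytes at offsets 4..11: 31 CE B0 DA 19 ED 9D D7.
In big-endian order the high byte comes first in memory.
The bytes are already most-significant first: 0x31CEB0DA19ED9DD7.
0x31CEB0DA19ED9DD7 = 3589000403845225943.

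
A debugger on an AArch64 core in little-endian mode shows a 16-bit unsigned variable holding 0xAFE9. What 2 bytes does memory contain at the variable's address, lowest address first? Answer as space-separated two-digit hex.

Split into bytes (most-significant first): AF E9.
Little-endian: lowest address holds the least-significant byte.
So at ascending addresses the bytes are E9 AF.

E9 AF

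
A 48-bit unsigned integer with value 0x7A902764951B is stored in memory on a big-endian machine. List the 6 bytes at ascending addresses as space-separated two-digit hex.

7A 90 27 64 95 1B

Split into bytes (most-significant first): 7A 90 27 64 95 1B.
In big-endian order the high byte comes first in memory.
So the memory order matches the most-significant-first order: 7A 90 27 64 95 1B.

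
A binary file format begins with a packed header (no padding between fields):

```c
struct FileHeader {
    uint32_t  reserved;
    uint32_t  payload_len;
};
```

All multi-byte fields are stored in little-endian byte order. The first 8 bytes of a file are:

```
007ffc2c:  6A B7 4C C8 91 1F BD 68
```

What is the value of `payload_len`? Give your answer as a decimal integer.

`payload_len` follows `reserved` (4 bytes), so it starts at byte offset 4 and occupies 4 bytes.
Bytes at offsets 4..7: 91 1F BD 68.
Little-endian: lowest address holds the least-significant byte.
Reassemble most-significant byte first: 68 BD 1F 91 → 0x68BD1F91.
0x68BD1F91 = 1757224849.

1757224849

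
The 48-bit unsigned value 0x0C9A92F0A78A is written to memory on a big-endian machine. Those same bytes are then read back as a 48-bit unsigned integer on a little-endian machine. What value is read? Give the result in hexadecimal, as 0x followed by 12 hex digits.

Stored big-endian, the bytes at ascending addresses are 0C 9A 92 F0 A7 8A.
Read back as little-endian, the first byte is least significant, giving 0x8AA7F0929A0C.

0x8AA7F0929A0C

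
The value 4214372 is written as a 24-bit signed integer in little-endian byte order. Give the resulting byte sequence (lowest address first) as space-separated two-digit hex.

4214372 in hexadecimal, padded to 24 bits, is 0x404E64.
Split into bytes (most-significant first): 40 4E 64.
Little-endian stores the least-significant byte at the lowest address.
So at ascending addresses the bytes are 64 4E 40.

64 4E 40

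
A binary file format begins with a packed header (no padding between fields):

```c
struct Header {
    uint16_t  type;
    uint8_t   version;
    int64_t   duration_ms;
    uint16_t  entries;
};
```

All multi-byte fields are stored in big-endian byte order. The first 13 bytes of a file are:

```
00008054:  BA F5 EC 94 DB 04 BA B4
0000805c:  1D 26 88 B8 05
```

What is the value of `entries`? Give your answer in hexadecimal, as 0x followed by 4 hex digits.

0xB805

`entries` follows `type` (2 B), `version` (1 B), `duration_ms` (8 B), so it starts at offset 2 + 1 + 8 = 11 and occupies 2 bytes.
Bytes at offsets 11..12: B8 05.
Big-endian: lowest address holds the most-significant byte.
The bytes are already most-significant first: 0xB805.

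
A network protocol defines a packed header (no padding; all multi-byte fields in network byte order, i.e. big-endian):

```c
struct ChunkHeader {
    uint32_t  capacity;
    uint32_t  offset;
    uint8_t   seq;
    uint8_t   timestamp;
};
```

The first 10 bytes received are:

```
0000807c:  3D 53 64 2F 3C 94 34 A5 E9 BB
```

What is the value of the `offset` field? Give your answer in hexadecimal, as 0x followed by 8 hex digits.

`offset` follows `capacity` (4 bytes), so it starts at byte offset 4 and occupies 4 bytes.
Bytes at offsets 4..7: 3C 94 34 A5.
Big-endian stores the most-significant byte at the lowest address.
The bytes are already most-significant first: 0x3C9434A5.

0x3C9434A5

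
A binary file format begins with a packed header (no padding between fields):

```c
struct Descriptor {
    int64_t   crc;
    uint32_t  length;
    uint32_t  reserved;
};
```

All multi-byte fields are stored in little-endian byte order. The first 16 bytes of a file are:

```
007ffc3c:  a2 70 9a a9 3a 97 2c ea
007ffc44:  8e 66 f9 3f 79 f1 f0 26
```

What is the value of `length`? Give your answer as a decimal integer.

`length` follows `crc` (8 bytes), so it starts at byte offset 8 and occupies 4 bytes.
Bytes at offsets 8..11: 8E 66 F9 3F.
Little-endian: lowest address holds the least-significant byte.
Reassemble most-significant byte first: 3F F9 66 8E → 0x3FF9668E.
0x3FF9668E = 1073309326.

1073309326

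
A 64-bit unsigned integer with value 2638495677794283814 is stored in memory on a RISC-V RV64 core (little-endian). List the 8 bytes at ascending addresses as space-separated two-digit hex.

26 F1 54 F0 D6 D1 9D 24

2638495677794283814 in hexadecimal, padded to 64 bits, is 0x249DD1D6F054F126.
Split into bytes (most-significant first): 24 9D D1 D6 F0 54 F1 26.
In little-endian order the low byte comes first in memory.
So at ascending addresses the bytes are 26 F1 54 F0 D6 D1 9D 24.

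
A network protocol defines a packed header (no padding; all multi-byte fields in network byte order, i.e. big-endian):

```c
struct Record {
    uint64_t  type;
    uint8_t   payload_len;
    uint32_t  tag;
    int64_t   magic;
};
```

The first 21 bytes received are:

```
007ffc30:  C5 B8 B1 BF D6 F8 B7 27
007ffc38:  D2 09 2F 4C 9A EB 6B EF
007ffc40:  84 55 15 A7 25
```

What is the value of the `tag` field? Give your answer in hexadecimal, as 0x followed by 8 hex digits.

`tag` follows `type` (8 B), `payload_len` (1 B), so it starts at offset 8 + 1 = 9 and occupies 4 bytes.
Bytes at offsets 9..12: 09 2F 4C 9A.
Big-endian: lowest address holds the most-significant byte.
The bytes are already most-significant first: 0x092F4C9A.

0x092F4C9A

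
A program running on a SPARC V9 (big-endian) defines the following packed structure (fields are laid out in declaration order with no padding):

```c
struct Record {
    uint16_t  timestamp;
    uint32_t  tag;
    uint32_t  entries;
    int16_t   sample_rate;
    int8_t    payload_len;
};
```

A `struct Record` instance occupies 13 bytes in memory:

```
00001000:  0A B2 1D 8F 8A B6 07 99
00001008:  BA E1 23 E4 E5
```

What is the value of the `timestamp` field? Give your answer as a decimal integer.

`timestamp` is the first field, at byte offset 0, occupying 2 bytes.
Bytes at offsets 0..1: 0A B2.
In big-endian order the high byte comes first in memory.
The bytes are already most-significant first: 0x0AB2.
0x0AB2 = 2738.

2738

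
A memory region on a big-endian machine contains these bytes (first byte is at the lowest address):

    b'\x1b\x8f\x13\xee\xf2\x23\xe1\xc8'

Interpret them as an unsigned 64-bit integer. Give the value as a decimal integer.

Big-endian: lowest address holds the most-significant byte.
The bytes are already most-significant first: 0x1B8F13EEF223E1C8.
0x1B8F13EEF223E1C8 = 1985827877679260104.

1985827877679260104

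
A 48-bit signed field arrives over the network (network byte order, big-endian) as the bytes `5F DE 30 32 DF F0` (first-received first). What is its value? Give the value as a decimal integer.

Big-endian: lowest address holds the most-significant byte.
The bytes are already most-significant first: 0x5FDE3032DFF0.
0x5FDE3032DFF0 = 105407896018928.

105407896018928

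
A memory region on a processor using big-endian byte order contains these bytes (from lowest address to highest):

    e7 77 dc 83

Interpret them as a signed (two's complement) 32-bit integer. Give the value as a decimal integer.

-411575165

Big-endian: lowest address holds the most-significant byte.
The bytes are already most-significant first: 0xE777DC83.
Top bit is set, so as a signed 32-bit value this is 0xE777DC83 − 2^32 = -411575165.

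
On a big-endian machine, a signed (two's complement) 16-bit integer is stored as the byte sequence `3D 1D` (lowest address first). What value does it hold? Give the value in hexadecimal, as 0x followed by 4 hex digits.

0x3D1D

Big-endian: lowest address holds the most-significant byte.
The bytes are already most-significant first: 0x3D1D.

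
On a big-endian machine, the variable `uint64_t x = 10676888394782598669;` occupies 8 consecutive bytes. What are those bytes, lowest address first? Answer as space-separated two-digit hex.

94 2B ED 6D 2D 81 E6 0D

10676888394782598669 in hexadecimal, padded to 64 bits, is 0x942BED6D2D81E60D.
Split into bytes (most-significant first): 94 2B ED 6D 2D 81 E6 0D.
Big-endian: lowest address holds the most-significant byte.
So the memory order matches the most-significant-first order: 94 2B ED 6D 2D 81 E6 0D.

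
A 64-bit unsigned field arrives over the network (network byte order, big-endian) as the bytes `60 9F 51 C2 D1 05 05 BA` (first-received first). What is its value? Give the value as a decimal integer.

6962373446110348730

Big-endian stores the most-significant byte at the lowest address.
The bytes are already most-significant first: 0x609F51C2D10505BA.
0x609F51C2D10505BA = 6962373446110348730.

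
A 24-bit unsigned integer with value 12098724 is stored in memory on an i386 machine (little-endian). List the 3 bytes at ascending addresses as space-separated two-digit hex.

12098724 in hexadecimal, padded to 24 bits, is 0xB89CA4.
Split into bytes (most-significant first): B8 9C A4.
Little-endian: lowest address holds the least-significant byte.
So at ascending addresses the bytes are A4 9C B8.

A4 9C B8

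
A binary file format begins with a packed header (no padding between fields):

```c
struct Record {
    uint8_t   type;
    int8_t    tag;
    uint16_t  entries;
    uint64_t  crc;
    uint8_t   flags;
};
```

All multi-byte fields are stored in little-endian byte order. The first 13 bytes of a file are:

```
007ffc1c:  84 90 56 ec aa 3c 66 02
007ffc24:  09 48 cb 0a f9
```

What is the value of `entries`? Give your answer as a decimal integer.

60502

`entries` follows `type` (1 B), `tag` (1 B), so it starts at offset 1 + 1 = 2 and occupies 2 bytes.
Bytes at offsets 2..3: 56 EC.
Little-endian stores the least-significant byte at the lowest address.
Reassemble most-significant byte first: EC 56 → 0xEC56.
0xEC56 = 60502.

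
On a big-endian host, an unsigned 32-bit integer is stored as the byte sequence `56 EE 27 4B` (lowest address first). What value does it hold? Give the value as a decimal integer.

1458448203

In big-endian order the high byte comes first in memory.
The bytes are already most-significant first: 0x56EE274B.
0x56EE274B = 1458448203.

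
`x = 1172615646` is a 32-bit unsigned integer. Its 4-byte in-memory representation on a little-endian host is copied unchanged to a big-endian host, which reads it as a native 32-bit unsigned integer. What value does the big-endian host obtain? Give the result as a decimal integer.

1172615646 in 32-bit hexadecimal is 0x45E4B1DE.
Stored little-endian, the bytes at ascending addresses are DE B1 E4 45.
Read back as big-endian, the last byte is least significant, giving 0xDEB1E445.
0xDEB1E445 = 3736200261.

3736200261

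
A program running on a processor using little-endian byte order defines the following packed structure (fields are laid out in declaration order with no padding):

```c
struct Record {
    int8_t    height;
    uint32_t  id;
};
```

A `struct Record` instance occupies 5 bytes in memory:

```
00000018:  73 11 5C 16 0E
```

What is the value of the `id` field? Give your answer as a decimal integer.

236346385

`id` follows `height` (1 byte), so it starts at byte offset 1 and occupies 4 bytes.
Bytes at offsets 1..4: 11 5C 16 0E.
In little-endian order the low byte comes first in memory.
Reassemble most-significant byte first: 0E 16 5C 11 → 0x0E165C11.
0x0E165C11 = 236346385.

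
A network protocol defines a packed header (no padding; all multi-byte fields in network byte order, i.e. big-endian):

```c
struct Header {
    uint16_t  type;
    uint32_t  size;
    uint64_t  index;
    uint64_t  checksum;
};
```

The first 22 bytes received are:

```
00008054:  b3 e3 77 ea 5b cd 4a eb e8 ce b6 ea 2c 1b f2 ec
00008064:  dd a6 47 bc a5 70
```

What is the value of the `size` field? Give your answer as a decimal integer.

2011847629

`size` follows `type` (2 bytes), so it starts at byte offset 2 and occupies 4 bytes.
Bytes at offsets 2..5: 77 EA 5B CD.
Big-endian: lowest address holds the most-significant byte.
The bytes are already most-significant first: 0x77EA5BCD.
0x77EA5BCD = 2011847629.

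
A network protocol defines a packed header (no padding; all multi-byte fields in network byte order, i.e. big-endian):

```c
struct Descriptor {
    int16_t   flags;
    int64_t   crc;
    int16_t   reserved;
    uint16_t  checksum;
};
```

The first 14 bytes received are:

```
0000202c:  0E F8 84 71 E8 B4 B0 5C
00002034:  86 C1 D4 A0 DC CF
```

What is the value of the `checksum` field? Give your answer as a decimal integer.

`checksum` follows `flags` (2 B), `crc` (8 B), `reserved` (2 B), so it starts at offset 2 + 8 + 2 = 12 and occupies 2 bytes.
Bytes at offsets 12..13: DC CF.
Big-endian stores the most-significant byte at the lowest address.
The bytes are already most-significant first: 0xDCCF.
0xDCCF = 56527.

56527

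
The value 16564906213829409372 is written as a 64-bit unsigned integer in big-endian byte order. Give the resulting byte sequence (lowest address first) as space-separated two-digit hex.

16564906213829409372 in hexadecimal, padded to 64 bits, is 0xE5E25E6FD4F67A5C.
Split into bytes (most-significant first): E5 E2 5E 6F D4 F6 7A 5C.
Big-endian: lowest address holds the most-significant byte.
So the memory order matches the most-significant-first order: E5 E2 5E 6F D4 F6 7A 5C.

E5 E2 5E 6F D4 F6 7A 5C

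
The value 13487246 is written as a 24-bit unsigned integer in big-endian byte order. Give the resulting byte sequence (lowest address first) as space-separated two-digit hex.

CD CC 8E

13487246 in hexadecimal, padded to 24 bits, is 0xCDCC8E.
Split into bytes (most-significant first): CD CC 8E.
In big-endian order the high byte comes first in memory.
So the memory order matches the most-significant-first order: CD CC 8E.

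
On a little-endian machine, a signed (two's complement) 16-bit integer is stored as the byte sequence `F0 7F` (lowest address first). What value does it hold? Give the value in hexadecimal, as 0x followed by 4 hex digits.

Little-endian stores the least-significant byte at the lowest address.
Reassemble most-significant byte first: 7F F0 → 0x7FF0.

0x7FF0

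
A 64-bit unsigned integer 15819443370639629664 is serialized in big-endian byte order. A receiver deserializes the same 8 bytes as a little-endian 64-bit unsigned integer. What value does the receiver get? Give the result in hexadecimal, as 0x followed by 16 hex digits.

15819443370639629664 in 64-bit hexadecimal is 0xDB89F3EE3B621D60.
Stored big-endian, the bytes at ascending addresses are DB 89 F3 EE 3B 62 1D 60.
Read back as little-endian, the first byte is least significant, giving 0x601D623BEEF389DB.

0x601D623BEEF389DB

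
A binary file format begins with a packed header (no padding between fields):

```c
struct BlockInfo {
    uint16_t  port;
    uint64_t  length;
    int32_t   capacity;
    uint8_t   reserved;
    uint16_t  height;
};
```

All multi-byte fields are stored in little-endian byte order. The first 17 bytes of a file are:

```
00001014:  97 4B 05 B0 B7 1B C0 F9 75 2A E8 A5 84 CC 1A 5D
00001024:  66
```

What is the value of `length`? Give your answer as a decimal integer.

3059626125362180101

`length` follows `port` (2 bytes), so it starts at byte offset 2 and occupies 8 bytes.
Bytes at offsets 2..9: 05 B0 B7 1B C0 F9 75 2A.
Little-endian stores the least-significant byte at the lowest address.
Reassemble most-significant byte first: 2A 75 F9 C0 1B B7 B0 05 → 0x2A75F9C01BB7B005.
0x2A75F9C01BB7B005 = 3059626125362180101.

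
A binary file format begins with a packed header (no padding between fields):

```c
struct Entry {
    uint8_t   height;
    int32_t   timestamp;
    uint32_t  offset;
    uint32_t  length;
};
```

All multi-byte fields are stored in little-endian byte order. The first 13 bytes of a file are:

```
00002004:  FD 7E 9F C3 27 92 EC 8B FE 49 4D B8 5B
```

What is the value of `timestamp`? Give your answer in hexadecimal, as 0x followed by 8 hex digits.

`timestamp` follows `height` (1 byte), so it starts at byte offset 1 and occupies 4 bytes.
Bytes at offsets 1..4: 7E 9F C3 27.
In little-endian order the low byte comes first in memory.
Reassemble most-significant byte first: 27 C3 9F 7E → 0x27C39F7E.

0x27C39F7E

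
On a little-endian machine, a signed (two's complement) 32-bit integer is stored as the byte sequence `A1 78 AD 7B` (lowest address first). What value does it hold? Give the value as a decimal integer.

Little-endian: lowest address holds the least-significant byte.
Reassemble most-significant byte first: 7B AD 78 A1 → 0x7BAD78A1.
0x7BAD78A1 = 2074966177.

2074966177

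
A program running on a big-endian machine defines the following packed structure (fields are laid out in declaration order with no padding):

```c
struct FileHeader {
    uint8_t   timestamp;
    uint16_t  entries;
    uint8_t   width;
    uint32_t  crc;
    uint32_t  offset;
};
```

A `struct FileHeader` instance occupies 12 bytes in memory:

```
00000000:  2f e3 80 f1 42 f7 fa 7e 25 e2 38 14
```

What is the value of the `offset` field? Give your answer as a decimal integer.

635582484

`offset` follows `timestamp` (1 B), `entries` (2 B), `width` (1 B), `crc` (4 B), so it starts at offset 1 + 2 + 1 + 4 = 8 and occupies 4 bytes.
Bytes at offsets 8..11: 25 E2 38 14.
In big-endian order the high byte comes first in memory.
The bytes are already most-significant first: 0x25E23814.
0x25E23814 = 635582484.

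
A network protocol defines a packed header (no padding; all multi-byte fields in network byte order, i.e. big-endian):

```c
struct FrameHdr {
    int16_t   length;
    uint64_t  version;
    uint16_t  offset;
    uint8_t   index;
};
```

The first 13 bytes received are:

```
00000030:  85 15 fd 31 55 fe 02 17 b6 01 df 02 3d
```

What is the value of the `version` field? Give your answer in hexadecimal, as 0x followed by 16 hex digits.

0xFD3155FE0217B601

`version` follows `length` (2 bytes), so it starts at byte offset 2 and occupies 8 bytes.
Bytes at offsets 2..9: FD 31 55 FE 02 17 B6 01.
In big-endian order the high byte comes first in memory.
The bytes are already most-significant first: 0xFD3155FE0217B601.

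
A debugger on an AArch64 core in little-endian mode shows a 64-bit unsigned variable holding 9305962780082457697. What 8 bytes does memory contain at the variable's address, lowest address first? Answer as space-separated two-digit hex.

61 4C D2 E7 D7 6B 25 81

9305962780082457697 in hexadecimal, padded to 64 bits, is 0x81256BD7E7D24C61.
Split into bytes (most-significant first): 81 25 6B D7 E7 D2 4C 61.
Little-endian: lowest address holds the least-significant byte.
So at ascending addresses the bytes are 61 4C D2 E7 D7 6B 25 81.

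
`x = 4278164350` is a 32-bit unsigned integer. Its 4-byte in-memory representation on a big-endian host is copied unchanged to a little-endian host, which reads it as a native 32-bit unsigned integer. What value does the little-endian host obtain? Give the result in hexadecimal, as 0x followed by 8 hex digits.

0x7E9BFFFE

4278164350 in 32-bit hexadecimal is 0xFEFF9B7E.
Stored big-endian, the bytes at ascending addresses are FE FF 9B 7E.
Read back as little-endian, the first byte is least significant, giving 0x7E9BFFFE.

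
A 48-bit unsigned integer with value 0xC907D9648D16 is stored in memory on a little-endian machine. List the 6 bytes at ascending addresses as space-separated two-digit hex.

Split into bytes (most-significant first): C9 07 D9 64 8D 16.
In little-endian order the low byte comes first in memory.
So at ascending addresses the bytes are 16 8D 64 D9 07 C9.

16 8D 64 D9 07 C9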